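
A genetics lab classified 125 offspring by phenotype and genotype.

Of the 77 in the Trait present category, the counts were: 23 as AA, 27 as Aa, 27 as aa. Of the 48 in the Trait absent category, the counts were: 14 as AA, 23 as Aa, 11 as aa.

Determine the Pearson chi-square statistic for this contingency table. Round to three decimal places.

2.661

Row totals: 77, 48. Column totals: 37, 50, 38. Grand total N = 125.
Expected counts (row total × column total / N):
  Trait present, AA: 77×37/125 = 22.7920
  Trait present, Aa: 77×50/125 = 30.8000
  Trait present, aa: 77×38/125 = 23.4080
  Trait absent, AA: 48×37/125 = 14.2080
  Trait absent, Aa: 48×50/125 = 19.2000
  Trait absent, aa: 48×38/125 = 14.5920
Contributions (O − E)²/E:
  (23 − 22.7920)²/22.7920 = 0.0019
  (27 − 30.8000)²/30.8000 = 0.4688
  (27 − 23.4080)²/23.4080 = 0.5512
  (14 − 14.2080)²/14.2080 = 0.0030
  (23 − 19.2000)²/19.2000 = 0.7521
  (11 − 14.5920)²/14.5920 = 0.8842
χ² = 0.0019 + 0.4688 + 0.5512 + 0.0030 + 0.7521 + 0.8842 = 2.661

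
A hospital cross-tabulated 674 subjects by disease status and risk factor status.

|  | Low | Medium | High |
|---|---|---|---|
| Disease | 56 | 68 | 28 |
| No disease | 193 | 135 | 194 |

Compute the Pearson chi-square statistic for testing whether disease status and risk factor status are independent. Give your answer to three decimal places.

26.482

Row totals: 152, 522. Column totals: 249, 203, 222. Grand total N = 674.
Expected counts (row total × column total / N):
  Disease, Low: 152×249/674 = 56.1543
  Disease, Medium: 152×203/674 = 45.7804
  Disease, High: 152×222/674 = 50.0653
  No disease, Low: 522×249/674 = 192.8457
  No disease, Medium: 522×203/674 = 157.2196
  No disease, High: 522×222/674 = 171.9347
Contributions (O − E)²/E:
  (56 − 56.1543)²/56.1543 = 0.0004
  (68 − 45.7804)²/45.7804 = 10.7843
  (28 − 50.0653)²/50.0653 = 9.7248
  (193 − 192.8457)²/192.8457 = 0.0001
  (135 − 157.2196)²/157.2196 = 3.1403
  (194 − 171.9347)²/171.9347 = 2.8318
χ² = 0.0004 + 10.7843 + 9.7248 + 0.0001 + 3.1403 + 2.8318 = 26.482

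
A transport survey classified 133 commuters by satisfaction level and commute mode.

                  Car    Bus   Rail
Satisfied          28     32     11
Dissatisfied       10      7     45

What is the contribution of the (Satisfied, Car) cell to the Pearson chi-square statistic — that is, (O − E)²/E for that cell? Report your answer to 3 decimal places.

2.934

Row total (Satisfied) = 71; column total (Car) = 38; N = 133.
Expected count E = 71 × 38 / 133 = 20.2857.
Contribution = (O − E)²/E = (28 − 20.2857)² / 20.2857 = 2.934.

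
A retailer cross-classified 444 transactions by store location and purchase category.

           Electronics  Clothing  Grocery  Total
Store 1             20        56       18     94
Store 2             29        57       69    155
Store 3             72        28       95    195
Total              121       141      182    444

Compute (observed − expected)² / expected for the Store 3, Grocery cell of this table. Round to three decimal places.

2.840

Row total (Store 3) = 195; column total (Grocery) = 182; N = 444.
Expected count E = 195 × 182 / 444 = 79.9324.
Contribution = (O − E)²/E = (95 − 79.9324)² / 79.9324 = 2.840.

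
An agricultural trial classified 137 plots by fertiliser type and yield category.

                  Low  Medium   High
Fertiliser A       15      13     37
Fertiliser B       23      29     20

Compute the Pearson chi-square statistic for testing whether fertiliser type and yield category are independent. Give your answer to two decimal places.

Row totals: 65, 72. Column totals: 38, 42, 57. Grand total N = 137.
Expected counts (row total × column total / N):
  Fertiliser A, Low: 65×38/137 = 18.029
  Fertiliser A, Medium: 65×42/137 = 19.927
  Fertiliser A, High: 65×57/137 = 27.044
  Fertiliser B, Low: 72×38/137 = 19.971
  Fertiliser B, Medium: 72×42/137 = 22.073
  Fertiliser B, High: 72×57/137 = 29.956
Contributions (O − E)²/E:
  (15 − 18.029)²/18.029 = 0.5089
  (13 − 19.927)²/19.927 = 2.4080
  (37 − 27.044)²/27.044 = 3.6652
  (23 − 19.971)²/19.971 = 0.4594
  (29 − 22.073)²/22.073 = 2.1738
  (20 − 29.956)²/29.956 = 3.3089
χ² = 0.5089 + 2.4080 + 3.6652 + 0.4594 + 2.1738 + 3.3089 = 12.52

12.52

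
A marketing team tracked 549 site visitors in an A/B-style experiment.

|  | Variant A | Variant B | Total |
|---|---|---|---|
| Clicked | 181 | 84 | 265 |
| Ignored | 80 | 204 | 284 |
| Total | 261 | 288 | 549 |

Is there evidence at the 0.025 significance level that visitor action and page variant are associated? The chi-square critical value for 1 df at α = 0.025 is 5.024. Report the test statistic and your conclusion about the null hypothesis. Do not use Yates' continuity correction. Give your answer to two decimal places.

Grand total N = 549.
Expected counts (row total × column total / N):
  Clicked, Variant A: 265×261/549 = 125.9836
  Clicked, Variant B: 265×288/549 = 139.0164
  Ignored, Variant A: 284×261/549 = 135.0164
  Ignored, Variant B: 284×288/549 = 148.9836
Contributions (O − E)²/E:
  (181 − 125.9836)²/125.9836 = 24.0254
  (84 − 139.0164)²/139.0164 = 21.7730
  (80 − 135.0164)²/135.0164 = 22.4180
  (204 − 148.9836)²/148.9836 = 20.3164
χ² = 24.0254 + 21.7730 + 22.4180 + 20.3164 = 88.53
df = (2−1)(2−1) = 1. Since 88.53 > 5.024, reject the null hypothesis of independence at α = 0.025.

88.53; reject H₀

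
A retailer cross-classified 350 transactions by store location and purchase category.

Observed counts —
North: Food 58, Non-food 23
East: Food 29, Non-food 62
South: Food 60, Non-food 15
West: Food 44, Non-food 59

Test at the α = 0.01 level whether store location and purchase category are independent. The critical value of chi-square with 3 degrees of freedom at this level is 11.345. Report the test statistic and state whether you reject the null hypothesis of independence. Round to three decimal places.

Row totals: 81, 91, 75, 103. Column totals: 191, 159. Grand total N = 350.
Expected counts (row total × column total / N):
  North, Food: 81×191/350 = 44.2029
  North, Non-food: 81×159/350 = 36.7971
  East, Food: 91×191/350 = 49.6600
  East, Non-food: 91×159/350 = 41.3400
  South, Food: 75×191/350 = 40.9286
  South, Non-food: 75×159/350 = 34.0714
  West, Food: 103×191/350 = 56.2086
  West, Non-food: 103×159/350 = 46.7914
Contributions (O − E)²/E:
  (58 − 44.2029)²/44.2029 = 4.3065
  (23 − 36.7971)²/36.7971 = 5.1732
  (29 − 49.6600)²/49.6600 = 8.5952
  (62 − 41.3400)²/41.3400 = 10.3250
  (60 − 40.9286)²/40.9286 = 8.8867
  (15 − 34.0714)²/34.0714 = 10.6752
  (44 − 56.2086)²/56.2086 = 2.6517
  (59 − 46.7914)²/46.7914 = 3.1854
χ² = 4.3065 + 5.1732 + 8.5952 + 10.3250 + 8.8867 + 10.6752 + 2.6517 + 3.1854 = 53.799
df = (4−1)(2−1) = 3. Since 53.799 > 11.345, reject the null hypothesis of independence at α = 0.01.

53.799; reject H₀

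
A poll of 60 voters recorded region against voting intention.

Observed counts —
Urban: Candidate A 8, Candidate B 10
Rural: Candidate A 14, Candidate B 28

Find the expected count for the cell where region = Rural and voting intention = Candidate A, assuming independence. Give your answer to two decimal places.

Row total (Rural) = 42; column total (Candidate A) = 22; grand total N = 60.
Expected count = (row total × column total) / N = 42 × 22 / 60 = 15.40.

15.40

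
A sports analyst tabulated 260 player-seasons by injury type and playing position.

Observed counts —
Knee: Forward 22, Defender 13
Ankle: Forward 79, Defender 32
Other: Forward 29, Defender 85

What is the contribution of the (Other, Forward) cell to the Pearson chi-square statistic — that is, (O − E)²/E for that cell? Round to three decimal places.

13.754

Row total (Other) = 114; column total (Forward) = 130; N = 260.
Expected count E = 114 × 130 / 260 = 57.0000.
Contribution = (O − E)²/E = (29 − 57.0000)² / 57.0000 = 13.754.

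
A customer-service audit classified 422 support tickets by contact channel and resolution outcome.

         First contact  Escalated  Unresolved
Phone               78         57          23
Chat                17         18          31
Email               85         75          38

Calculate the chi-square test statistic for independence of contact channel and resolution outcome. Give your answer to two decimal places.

31.28

Row totals: 158, 66, 198. Column totals: 180, 150, 92. Grand total N = 422.
Expected counts (row total × column total / N):
  Phone, First contact: 158×180/422 = 67.3934
  Phone, Escalated: 158×150/422 = 56.1611
  Phone, Unresolved: 158×92/422 = 34.4455
  Chat, First contact: 66×180/422 = 28.1517
  Chat, Escalated: 66×150/422 = 23.4597
  Chat, Unresolved: 66×92/422 = 14.3886
  Email, First contact: 198×180/422 = 84.4550
  Email, Escalated: 198×150/422 = 70.3791
  Email, Unresolved: 198×92/422 = 43.1659
Contributions (O − E)²/E:
  (78 − 67.3934)²/67.3934 = 1.6693
  (57 − 56.1611)²/56.1611 = 0.0125
  (23 − 34.4455)²/34.4455 = 3.8031
  (17 − 28.1517)²/28.1517 = 4.4175
  (18 − 23.4597)²/23.4597 = 1.2706
  (31 − 14.3886)²/14.3886 = 19.1776
  (85 − 84.4550)²/84.4550 = 0.0035
  (75 − 70.3791)²/70.3791 = 0.3034
  (38 − 43.1659)²/43.1659 = 0.6182
χ² = 1.6693 + 0.0125 + 3.8031 + 4.4175 + 1.2706 + 19.1776 + 0.0035 + 0.3034 + 0.6182 = 31.28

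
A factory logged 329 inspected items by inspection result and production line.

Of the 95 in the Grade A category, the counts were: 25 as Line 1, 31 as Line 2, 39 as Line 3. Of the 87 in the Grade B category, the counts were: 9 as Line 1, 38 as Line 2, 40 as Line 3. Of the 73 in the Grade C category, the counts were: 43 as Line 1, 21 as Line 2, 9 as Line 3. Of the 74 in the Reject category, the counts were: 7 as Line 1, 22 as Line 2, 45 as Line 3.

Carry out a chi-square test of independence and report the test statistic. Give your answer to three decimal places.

Row totals: 95, 87, 73, 74. Column totals: 84, 112, 133. Grand total N = 329.
Expected counts (row total × column total / N):
  Grade A, Line 1: 95×84/329 = 24.2553
  Grade A, Line 2: 95×112/329 = 32.3404
  Grade A, Line 3: 95×133/329 = 38.4043
  Grade B, Line 1: 87×84/329 = 22.2128
  Grade B, Line 2: 87×112/329 = 29.6170
  Grade B, Line 3: 87×133/329 = 35.1702
  Grade C, Line 1: 73×84/329 = 18.6383
  Grade C, Line 2: 73×112/329 = 24.8511
  Grade C, Line 3: 73×133/329 = 29.5106
  Reject, Line 1: 74×84/329 = 18.8936
  Reject, Line 2: 74×112/329 = 25.1915
  Reject, Line 3: 74×133/329 = 29.9149
Contributions (O − E)²/E:
  (25 − 24.2553)²/24.2553 = 0.0229
  (31 − 32.3404)²/32.3404 = 0.0556
  (39 − 38.4043)²/38.4043 = 0.0092
  (9 − 22.2128)²/22.2128 = 7.8593
  (38 − 29.6170)²/29.6170 = 2.3728
  (40 − 35.1702)²/35.1702 = 0.6633
  (43 − 18.6383)²/18.6383 = 31.8426
  (21 − 24.8511)²/24.8511 = 0.5968
  (9 − 29.5106)²/29.5106 = 14.2554
  (7 − 18.8936)²/18.8936 = 7.4871
  (22 − 25.1915)²/25.1915 = 0.4043
  (45 − 29.9149)²/29.9149 = 7.6069
χ² = 0.0229 + 0.0556 + 0.0092 + 7.8593 + 2.3728 + 0.6633 + 31.8426 + 0.5968 + 14.2554 + 7.4871 + 0.4043 + 7.6069 = 73.176

73.176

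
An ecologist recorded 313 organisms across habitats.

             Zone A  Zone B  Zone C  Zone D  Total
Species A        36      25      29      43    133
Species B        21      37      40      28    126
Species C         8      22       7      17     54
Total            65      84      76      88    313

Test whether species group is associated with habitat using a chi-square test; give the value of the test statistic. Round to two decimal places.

Grand total N = 313.
Expected counts (row total × column total / N):
  Species A, Zone A: 133×65/313 = 27.620
  Species A, Zone B: 133×84/313 = 35.693
  Species A, Zone C: 133×76/313 = 32.294
  Species A, Zone D: 133×88/313 = 37.393
  Species B, Zone A: 126×65/313 = 26.166
  Species B, Zone B: 126×84/313 = 33.815
  Species B, Zone C: 126×76/313 = 30.594
  Species B, Zone D: 126×88/313 = 35.425
  Species C, Zone A: 54×65/313 = 11.214
  Species C, Zone B: 54×84/313 = 14.492
  Species C, Zone C: 54×76/313 = 13.112
  Species C, Zone D: 54×88/313 = 15.182
Contributions (O − E)²/E:
  (36 − 27.620)²/27.620 = 2.5425
  (25 − 35.693)²/35.693 = 3.2034
  (29 − 32.294)²/32.294 = 0.3360
  (43 − 37.393)²/37.393 = 0.8408
  (21 − 26.166)²/26.166 = 1.0199
  (37 − 33.815)²/33.815 = 0.3000
  (40 − 30.594)²/30.594 = 2.8918
  (28 − 35.425)²/35.425 = 1.5563
  (8 − 11.214)²/11.214 = 0.9212
  (22 − 14.492)²/14.492 = 3.8897
  (7 − 13.112)²/13.112 = 2.8490
  (17 − 15.182)²/15.182 = 0.2177
χ² = 2.5425 + 3.2034 + 0.3360 + 0.8408 + 1.0199 + 0.3000 + 2.8918 + 1.5563 + 0.9212 + 3.8897 + 2.8490 + 0.2177 = 20.57

20.57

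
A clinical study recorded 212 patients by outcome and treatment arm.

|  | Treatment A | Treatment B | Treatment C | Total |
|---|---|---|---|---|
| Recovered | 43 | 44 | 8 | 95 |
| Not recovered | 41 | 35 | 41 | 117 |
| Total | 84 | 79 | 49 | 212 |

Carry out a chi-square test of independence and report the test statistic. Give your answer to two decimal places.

21.24

Grand total N = 212.
Expected counts (row total × column total / N):
  Recovered, Treatment A: 95×84/212 = 37.642
  Recovered, Treatment B: 95×79/212 = 35.401
  Recovered, Treatment C: 95×49/212 = 21.958
  Not recovered, Treatment A: 117×84/212 = 46.358
  Not recovered, Treatment B: 117×79/212 = 43.599
  Not recovered, Treatment C: 117×49/212 = 27.042
Contributions (O − E)²/E:
  (43 − 37.642)²/37.642 = 0.7627
  (44 − 35.401)²/35.401 = 2.0887
  (8 − 21.958)²/21.958 = 8.8727
  (41 − 46.358)²/46.358 = 0.6193
  (35 − 43.599)²/43.599 = 1.6960
  (41 − 27.042)²/27.042 = 7.2046
χ² = 0.7627 + 2.0887 + 8.8727 + 0.6193 + 1.6960 + 7.2046 = 21.24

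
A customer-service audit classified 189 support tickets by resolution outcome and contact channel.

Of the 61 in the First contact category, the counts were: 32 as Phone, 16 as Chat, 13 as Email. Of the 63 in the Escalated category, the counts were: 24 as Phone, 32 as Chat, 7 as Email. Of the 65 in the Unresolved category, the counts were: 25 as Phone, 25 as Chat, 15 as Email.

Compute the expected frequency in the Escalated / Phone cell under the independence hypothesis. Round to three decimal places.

Row total (Escalated) = 63; column total (Phone) = 81; grand total N = 189.
Expected count = (row total × column total) / N = 63 × 81 / 189 = 27.000.

27.000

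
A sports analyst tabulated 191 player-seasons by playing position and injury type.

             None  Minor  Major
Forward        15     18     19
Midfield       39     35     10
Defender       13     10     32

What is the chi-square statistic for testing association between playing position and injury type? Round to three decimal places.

Row totals: 52, 84, 55. Column totals: 67, 63, 61. Grand total N = 191.
Expected counts (row total × column total / N):
  Forward, None: 52×67/191 = 18.2408
  Forward, Minor: 52×63/191 = 17.1518
  Forward, Major: 52×61/191 = 16.6073
  Midfield, None: 84×67/191 = 29.4660
  Midfield, Minor: 84×63/191 = 27.7068
  Midfield, Major: 84×61/191 = 26.8272
  Defender, None: 55×67/191 = 19.2932
  Defender, Minor: 55×63/191 = 18.1414
  Defender, Major: 55×61/191 = 17.5654
Contributions (O − E)²/E:
  (15 − 18.2408)²/18.2408 = 0.5758
  (18 − 17.1518)²/17.1518 = 0.0419
  (19 − 16.6073)²/16.6073 = 0.3447
  (39 − 29.4660)²/29.4660 = 3.0848
  (35 − 27.7068)²/27.7068 = 1.9198
  (10 − 26.8272)²/26.8272 = 10.5548
  (13 − 19.2932)²/19.2932 = 2.0528
  (10 − 18.1414)²/18.1414 = 3.6537
  (32 − 17.5654)²/17.5654 = 11.8618
χ² = 0.5758 + 0.0419 + 0.3447 + 3.0848 + 1.9198 + 10.5548 + 2.0528 + 3.6537 + 11.8618 = 34.090

34.090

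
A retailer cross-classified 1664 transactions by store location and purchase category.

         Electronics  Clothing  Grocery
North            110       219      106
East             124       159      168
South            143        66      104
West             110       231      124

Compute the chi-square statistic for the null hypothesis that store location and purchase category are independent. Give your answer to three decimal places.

Row totals: 435, 451, 313, 465. Column totals: 487, 675, 502. Grand total N = 1664.
Expected counts (row total × column total / N):
  North, Electronics: 435×487/1664 = 127.3107
  North, Clothing: 435×675/1664 = 176.4573
  North, Grocery: 435×502/1664 = 131.2320
  East, Electronics: 451×487/1664 = 131.9934
  East, Clothing: 451×675/1664 = 182.9477
  East, Grocery: 451×502/1664 = 136.0589
  South, Electronics: 313×487/1664 = 91.6052
  South, Clothing: 313×675/1664 = 126.9681
  South, Grocery: 313×502/1664 = 94.4267
  West, Electronics: 465×487/1664 = 136.0907
  West, Clothing: 465×675/1664 = 188.6268
  West, Grocery: 465×502/1664 = 140.2825
Contributions (O − E)²/E:
  (110 − 127.3107)²/127.3107 = 2.3538
  (219 − 176.4573)²/176.4573 = 10.2568
  (106 − 131.2320)²/131.2320 = 4.8514
  (124 − 131.9934)²/131.9934 = 0.4841
  (159 − 182.9477)²/182.9477 = 3.1347
  (168 − 136.0589)²/136.0589 = 7.4985
  (143 − 91.6052)²/91.6052 = 28.8349
  (66 − 126.9681)²/126.9681 = 29.2759
  (104 − 94.4267)²/94.4267 = 0.9706
  (110 − 136.0907)²/136.0907 = 5.0020
  (231 − 188.6268)²/188.6268 = 9.5187
  (124 − 140.2825)²/140.2825 = 1.8899
χ² = 2.3538 + 10.2568 + 4.8514 + 0.4841 + 3.1347 + 7.4985 + 28.8349 + 29.2759 + 0.9706 + 5.0020 + 9.5187 + 1.8899 = 104.071

104.071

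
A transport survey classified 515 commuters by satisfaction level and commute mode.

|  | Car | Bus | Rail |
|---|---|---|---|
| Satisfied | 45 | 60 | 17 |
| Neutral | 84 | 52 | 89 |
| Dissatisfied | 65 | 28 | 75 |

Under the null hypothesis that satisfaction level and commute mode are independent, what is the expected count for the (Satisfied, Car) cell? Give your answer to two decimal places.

45.96

Row total (Satisfied) = 122; column total (Car) = 194; grand total N = 515.
Expected count = (row total × column total) / N = 122 × 194 / 515 = 45.96.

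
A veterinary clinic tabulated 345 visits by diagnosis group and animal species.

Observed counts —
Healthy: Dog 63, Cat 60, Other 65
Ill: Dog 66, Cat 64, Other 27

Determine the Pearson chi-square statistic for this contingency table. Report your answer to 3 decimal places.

13.216

Row totals: 188, 157. Column totals: 129, 124, 92. Grand total N = 345.
Expected counts (row total × column total / N):
  Healthy, Dog: 188×129/345 = 70.2957
  Healthy, Cat: 188×124/345 = 67.5710
  Healthy, Other: 188×92/345 = 50.1333
  Ill, Dog: 157×129/345 = 58.7043
  Ill, Cat: 157×124/345 = 56.4290
  Ill, Other: 157×92/345 = 41.8667
Contributions (O − E)²/E:
  (63 − 70.2957)²/70.2957 = 0.7572
  (60 − 67.5710)²/67.5710 = 0.8483
  (65 − 50.1333)²/50.1333 = 4.4086
  (66 − 58.7043)²/58.7043 = 0.9067
  (64 − 56.4290)²/56.4290 = 1.0158
  (27 − 41.8667)²/41.8667 = 5.2791
χ² = 0.7572 + 0.8483 + 4.4086 + 0.9067 + 1.0158 + 5.2791 = 13.216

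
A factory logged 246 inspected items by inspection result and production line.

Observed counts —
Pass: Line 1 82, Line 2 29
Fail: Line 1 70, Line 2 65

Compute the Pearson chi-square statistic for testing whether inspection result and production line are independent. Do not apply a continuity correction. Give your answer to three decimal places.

Row totals: 111, 135. Column totals: 152, 94. Grand total N = 246.
Expected counts (row total × column total / N):
  Pass, Line 1: 111×152/246 = 68.5854
  Pass, Line 2: 111×94/246 = 42.4146
  Fail, Line 1: 135×152/246 = 83.4146
  Fail, Line 2: 135×94/246 = 51.5854
Contributions (O − E)²/E:
  (82 − 68.5854)²/68.5854 = 2.6238
  (29 − 42.4146)²/42.4146 = 4.2427
  (70 − 83.4146)²/83.4146 = 2.1573
  (65 − 51.5854)²/51.5854 = 3.4884
χ² = 2.6238 + 4.2427 + 2.1573 + 3.4884 = 12.512

12.512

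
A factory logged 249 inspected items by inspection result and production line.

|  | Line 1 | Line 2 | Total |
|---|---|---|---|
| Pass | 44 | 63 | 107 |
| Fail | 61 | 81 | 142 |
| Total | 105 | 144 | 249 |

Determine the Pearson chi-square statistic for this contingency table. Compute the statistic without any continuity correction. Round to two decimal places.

Grand total N = 249.
Expected counts (row total × column total / N):
  Pass, Line 1: 107×105/249 = 45.120
  Pass, Line 2: 107×144/249 = 61.880
  Fail, Line 1: 142×105/249 = 59.880
  Fail, Line 2: 142×144/249 = 82.120
Contributions (O − E)²/E:
  (44 − 45.120)²/45.120 = 0.0278
  (63 − 61.880)²/61.880 = 0.0203
  (61 − 59.880)²/59.880 = 0.0209
  (81 − 82.120)²/82.120 = 0.0153
χ² = 0.0278 + 0.0203 + 0.0209 + 0.0153 = 0.08

0.08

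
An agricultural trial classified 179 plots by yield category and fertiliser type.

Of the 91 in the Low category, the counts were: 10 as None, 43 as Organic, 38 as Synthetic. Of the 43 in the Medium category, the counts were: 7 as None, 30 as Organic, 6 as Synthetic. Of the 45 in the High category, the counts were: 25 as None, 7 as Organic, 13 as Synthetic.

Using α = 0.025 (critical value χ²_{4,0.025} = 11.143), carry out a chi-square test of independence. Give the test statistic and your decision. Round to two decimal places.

48.72; reject H₀

Row totals: 91, 43, 45. Column totals: 42, 80, 57. Grand total N = 179.
Expected counts (row total × column total / N):
  Low, None: 91×42/179 = 21.352
  Low, Organic: 91×80/179 = 40.670
  Low, Synthetic: 91×57/179 = 28.978
  Medium, None: 43×42/179 = 10.089
  Medium, Organic: 43×80/179 = 19.218
  Medium, Synthetic: 43×57/179 = 13.693
  High, None: 45×42/179 = 10.559
  High, Organic: 45×80/179 = 20.112
  High, Synthetic: 45×57/179 = 14.330
Contributions (O − E)²/E:
  (10 − 21.352)²/21.352 = 6.0354
  (43 − 40.670)²/40.670 = 0.1335
  (38 − 28.978)²/28.978 = 2.8089
  (7 − 10.089)²/10.089 = 0.9458
  (30 − 19.218)²/19.218 = 6.0491
  (6 − 13.693)²/13.693 = 4.3221
  (25 − 10.559)²/10.559 = 19.7502
  (7 − 20.112)²/20.112 = 8.5484
  (13 − 14.330)²/14.330 = 0.1234
χ² = 6.0354 + 0.1335 + 2.8089 + 0.9458 + 6.0491 + 4.3221 + 19.7502 + 8.5484 + 0.1234 = 48.72
df = (3−1)(3−1) = 4. Since 48.72 > 11.143, reject the null hypothesis of independence at α = 0.025.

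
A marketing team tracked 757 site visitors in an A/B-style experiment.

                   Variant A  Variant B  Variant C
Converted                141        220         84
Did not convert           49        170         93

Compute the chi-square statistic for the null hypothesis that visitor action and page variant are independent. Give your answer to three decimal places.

28.941

Row totals: 445, 312. Column totals: 190, 390, 177. Grand total N = 757.
Expected counts (row total × column total / N):
  Converted, Variant A: 445×190/757 = 111.6909
  Converted, Variant B: 445×390/757 = 229.2602
  Converted, Variant C: 445×177/757 = 104.0489
  Did not convert, Variant A: 312×190/757 = 78.3091
  Did not convert, Variant B: 312×390/757 = 160.7398
  Did not convert, Variant C: 312×177/757 = 72.9511
Contributions (O − E)²/E:
  (141 − 111.6909)²/111.6909 = 7.6911
  (220 − 229.2602)²/229.2602 = 0.3740
  (84 − 104.0489)²/104.0489 = 3.8632
  (49 − 78.3091)²/78.3091 = 10.9696
  (170 − 160.7398)²/160.7398 = 0.5335
  (93 − 72.9511)²/72.9511 = 5.5100
χ² = 7.6911 + 0.3740 + 3.8632 + 10.9696 + 0.5335 + 5.5100 = 28.941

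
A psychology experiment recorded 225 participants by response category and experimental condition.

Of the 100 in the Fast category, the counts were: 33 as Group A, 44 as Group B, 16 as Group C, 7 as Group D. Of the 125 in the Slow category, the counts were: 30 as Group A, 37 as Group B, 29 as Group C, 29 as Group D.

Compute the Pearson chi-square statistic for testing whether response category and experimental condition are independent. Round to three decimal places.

15.360

Row totals: 100, 125. Column totals: 63, 81, 45, 36. Grand total N = 225.
Expected counts (row total × column total / N):
  Fast, Group A: 100×63/225 = 28.0000
  Fast, Group B: 100×81/225 = 36.0000
  Fast, Group C: 100×45/225 = 20.0000
  Fast, Group D: 100×36/225 = 16.0000
  Slow, Group A: 125×63/225 = 35.0000
  Slow, Group B: 125×81/225 = 45.0000
  Slow, Group C: 125×45/225 = 25.0000
  Slow, Group D: 125×36/225 = 20.0000
Contributions (O − E)²/E:
  (33 − 28.0000)²/28.0000 = 0.8929
  (44 − 36.0000)²/36.0000 = 1.7778
  (16 − 20.0000)²/20.0000 = 0.8000
  (7 − 16.0000)²/16.0000 = 5.0625
  (30 − 35.0000)²/35.0000 = 0.7143
  (37 − 45.0000)²/45.0000 = 1.4222
  (29 − 25.0000)²/25.0000 = 0.6400
  (29 − 20.0000)²/20.0000 = 4.0500
χ² = 0.8929 + 1.7778 + 0.8000 + 5.0625 + 0.7143 + 1.4222 + 0.6400 + 4.0500 = 15.360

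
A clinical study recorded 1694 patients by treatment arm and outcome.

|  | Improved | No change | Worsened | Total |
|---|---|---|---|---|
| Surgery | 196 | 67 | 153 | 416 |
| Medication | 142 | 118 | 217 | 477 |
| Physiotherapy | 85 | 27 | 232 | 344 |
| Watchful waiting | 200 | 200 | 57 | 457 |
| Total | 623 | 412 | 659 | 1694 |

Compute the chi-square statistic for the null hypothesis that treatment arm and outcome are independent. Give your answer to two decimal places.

319.02

Grand total N = 1694.
Expected counts (row total × column total / N):
  Surgery, Improved: 416×623/1694 = 152.992
  Surgery, No change: 416×412/1694 = 101.176
  Surgery, Worsened: 416×659/1694 = 161.832
  Medication, Improved: 477×623/1694 = 175.426
  Medication, No change: 477×412/1694 = 116.012
  Medication, Worsened: 477×659/1694 = 185.563
  Physiotherapy, Improved: 344×623/1694 = 126.512
  Physiotherapy, No change: 344×412/1694 = 83.665
  Physiotherapy, Worsened: 344×659/1694 = 133.823
  Watchful waiting, Improved: 457×623/1694 = 168.070
  Watchful waiting, No change: 457×412/1694 = 111.148
  Watchful waiting, Worsened: 457×659/1694 = 177.782
Contributions (O − E)²/E:
  (196 − 152.992)²/152.992 = 12.0901
  (67 − 101.176)²/101.176 = 11.5442
  (153 − 161.832)²/161.832 = 0.4820
  (142 − 175.426)²/175.426 = 6.3691
  (118 − 116.012)²/116.012 = 0.0341
  (217 − 185.563)²/185.563 = 5.3259
  (85 − 126.512)²/126.512 = 13.6212
  (27 − 83.665)²/83.665 = 38.3783
  (232 − 133.823)²/133.823 = 72.0259
  (200 − 168.070)²/168.070 = 6.0661
  (200 − 111.148)²/111.148 = 71.0285
  (57 − 177.782)²/177.782 = 82.0572
χ² = 12.0901 + 11.5442 + 0.4820 + 6.3691 + 0.0341 + 5.3259 + 13.6212 + 38.3783 + 72.0259 + 6.0661 + 71.0285 + 82.0572 = 319.02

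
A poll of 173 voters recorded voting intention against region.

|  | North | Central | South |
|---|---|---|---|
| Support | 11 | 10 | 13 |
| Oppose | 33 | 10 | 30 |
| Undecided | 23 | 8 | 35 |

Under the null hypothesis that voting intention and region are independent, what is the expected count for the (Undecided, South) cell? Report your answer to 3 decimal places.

29.757

Row total (Undecided) = 66; column total (South) = 78; grand total N = 173.
Expected count = (row total × column total) / N = 66 × 78 / 173 = 29.757.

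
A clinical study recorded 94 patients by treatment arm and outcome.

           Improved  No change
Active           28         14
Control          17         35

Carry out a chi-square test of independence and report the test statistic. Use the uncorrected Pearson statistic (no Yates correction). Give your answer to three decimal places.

Row totals: 42, 52. Column totals: 45, 49. Grand total N = 94.
Expected counts (row total × column total / N):
  Active, Improved: 42×45/94 = 20.1064
  Active, No change: 42×49/94 = 21.8936
  Control, Improved: 52×45/94 = 24.8936
  Control, No change: 52×49/94 = 27.1064
Contributions (O − E)²/E:
  (28 − 20.1064)²/20.1064 = 3.0990
  (14 − 21.8936)²/21.8936 = 2.8460
  (17 − 24.8936)²/24.8936 = 2.5030
  (35 − 27.1064)²/27.1064 = 2.2987
χ² = 3.0990 + 2.8460 + 2.5030 + 2.2987 = 10.747

10.747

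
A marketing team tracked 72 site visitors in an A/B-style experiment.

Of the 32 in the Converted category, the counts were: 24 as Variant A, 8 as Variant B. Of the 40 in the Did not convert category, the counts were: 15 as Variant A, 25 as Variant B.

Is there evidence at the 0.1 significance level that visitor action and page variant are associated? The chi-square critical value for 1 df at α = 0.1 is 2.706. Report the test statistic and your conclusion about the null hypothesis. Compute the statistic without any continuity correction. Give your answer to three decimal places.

10.070; reject H₀

Row totals: 32, 40. Column totals: 39, 33. Grand total N = 72.
Expected counts (row total × column total / N):
  Converted, Variant A: 32×39/72 = 17.3333
  Converted, Variant B: 32×33/72 = 14.6667
  Did not convert, Variant A: 40×39/72 = 21.6667
  Did not convert, Variant B: 40×33/72 = 18.3333
Contributions (O − E)²/E:
  (24 − 17.3333)²/17.3333 = 2.5641
  (8 − 14.6667)²/14.6667 = 3.0303
  (15 − 21.6667)²/21.6667 = 2.0513
  (25 − 18.3333)²/18.3333 = 2.4243
χ² = 2.5641 + 3.0303 + 2.0513 + 2.4243 = 10.070
df = (2−1)(2−1) = 1. Since 10.070 > 2.706, reject the null hypothesis of independence at α = 0.1.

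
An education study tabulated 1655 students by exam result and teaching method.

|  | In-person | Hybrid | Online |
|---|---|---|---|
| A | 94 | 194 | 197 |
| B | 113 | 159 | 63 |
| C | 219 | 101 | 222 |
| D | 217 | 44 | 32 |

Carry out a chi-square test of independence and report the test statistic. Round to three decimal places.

Row totals: 485, 335, 542, 293. Column totals: 643, 498, 514. Grand total N = 1655.
Expected counts (row total × column total / N):
  A, In-person: 485×643/1655 = 188.4320
  A, Hybrid: 485×498/1655 = 145.9396
  A, Online: 485×514/1655 = 150.6284
  B, In-person: 335×643/1655 = 130.1541
  B, Hybrid: 335×498/1655 = 100.8036
  B, Online: 335×514/1655 = 104.0423
  C, In-person: 542×643/1655 = 210.5776
  C, Hybrid: 542×498/1655 = 163.0912
  C, Online: 542×514/1655 = 168.3311
  D, In-person: 293×643/1655 = 113.8363
  D, Hybrid: 293×498/1655 = 88.1656
  D, Online: 293×514/1655 = 90.9982
Contributions (O − E)²/E:
  (94 − 188.4320)²/188.4320 = 47.3242
  (194 − 145.9396)²/145.9396 = 15.8271
  (197 − 150.6284)²/150.6284 = 14.2757
  (113 − 130.1541)²/130.1541 = 2.2609
  (159 − 100.8036)²/100.8036 = 33.5982
  (63 − 104.0423)²/104.0423 = 16.1902
  (219 − 210.5776)²/210.5776 = 0.3369
  (101 − 163.0912)²/163.0912 = 23.6390
  (222 − 168.3311)²/168.3311 = 17.1112
  (217 − 113.8363)²/113.8363 = 93.4917
  (44 − 88.1656)²/88.1656 = 22.1243
  (32 − 90.9982)²/90.9982 = 38.2512
χ² = 47.3242 + 15.8271 + 14.2757 + 2.2609 + 33.5982 + 16.1902 + 0.3369 + 23.6390 + 17.1112 + 93.4917 + 22.1243 + 38.2512 = 324.431

324.431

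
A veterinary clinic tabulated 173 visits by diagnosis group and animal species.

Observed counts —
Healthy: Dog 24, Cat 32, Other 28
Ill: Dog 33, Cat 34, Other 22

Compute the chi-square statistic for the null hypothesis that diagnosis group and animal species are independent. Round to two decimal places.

2.06

Row totals: 84, 89. Column totals: 57, 66, 50. Grand total N = 173.
Expected counts (row total × column total / N):
  Healthy, Dog: 84×57/173 = 27.676
  Healthy, Cat: 84×66/173 = 32.046
  Healthy, Other: 84×50/173 = 24.277
  Ill, Dog: 89×57/173 = 29.324
  Ill, Cat: 89×66/173 = 33.954
  Ill, Other: 89×50/173 = 25.723
Contributions (O − E)²/E:
  (24 − 27.676)²/27.676 = 0.4883
  (32 − 32.046)²/32.046 = 0.0001
  (28 − 24.277)²/24.277 = 0.5709
  (33 − 29.324)²/29.324 = 0.4608
  (34 − 33.954)²/33.954 = 0.0001
  (22 − 25.723)²/25.723 = 0.5388
χ² = 0.4883 + 0.0001 + 0.5709 + 0.4608 + 0.0001 + 0.5388 = 2.06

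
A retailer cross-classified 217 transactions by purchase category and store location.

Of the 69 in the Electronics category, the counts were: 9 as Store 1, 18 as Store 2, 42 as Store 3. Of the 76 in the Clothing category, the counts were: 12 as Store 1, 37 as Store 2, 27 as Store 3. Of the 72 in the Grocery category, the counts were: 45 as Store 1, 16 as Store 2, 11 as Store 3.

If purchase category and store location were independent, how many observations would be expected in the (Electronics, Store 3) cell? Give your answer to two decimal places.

25.44

Row total (Electronics) = 69; column total (Store 3) = 80; grand total N = 217.
Expected count = (row total × column total) / N = 69 × 80 / 217 = 25.44.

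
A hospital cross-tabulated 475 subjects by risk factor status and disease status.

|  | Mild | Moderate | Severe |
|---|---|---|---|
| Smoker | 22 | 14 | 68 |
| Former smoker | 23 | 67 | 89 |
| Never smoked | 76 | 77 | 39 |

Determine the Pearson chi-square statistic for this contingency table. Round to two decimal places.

81.05

Row totals: 104, 179, 192. Column totals: 121, 158, 196. Grand total N = 475.
Expected counts (row total × column total / N):
  Smoker, Mild: 104×121/475 = 26.493
  Smoker, Moderate: 104×158/475 = 34.594
  Smoker, Severe: 104×196/475 = 42.914
  Former smoker, Mild: 179×121/475 = 45.598
  Former smoker, Moderate: 179×158/475 = 59.541
  Former smoker, Severe: 179×196/475 = 73.861
  Never smoked, Mild: 192×121/475 = 48.909
  Never smoked, Moderate: 192×158/475 = 63.865
  Never smoked, Severe: 192×196/475 = 79.225
Contributions (O − E)²/E:
  (22 − 26.493)²/26.493 = 0.7620
  (14 − 34.594)²/34.594 = 12.2597
  (68 − 42.914)²/42.914 = 14.6644
  (23 − 45.598)²/45.598 = 11.1994
  (67 − 59.541)²/59.541 = 0.9344
  (89 − 73.861)²/73.861 = 3.1030
  (76 − 48.909)²/48.909 = 15.0059
  (77 − 63.865)²/63.865 = 2.7015
  (39 − 79.225)²/79.225 = 20.4235
χ² = 0.7620 + 12.2597 + 14.6644 + 11.1994 + 0.9344 + 3.1030 + 15.0059 + 2.7015 + 20.4235 = 81.05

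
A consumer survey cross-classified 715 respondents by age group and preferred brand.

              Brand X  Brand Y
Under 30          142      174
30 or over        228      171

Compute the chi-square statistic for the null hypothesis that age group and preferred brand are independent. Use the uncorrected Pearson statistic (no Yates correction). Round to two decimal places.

10.52

Row totals: 316, 399. Column totals: 370, 345. Grand total N = 715.
Expected counts (row total × column total / N):
  Under 30, Brand X: 316×370/715 = 163.524
  Under 30, Brand Y: 316×345/715 = 152.476
  30 or over, Brand X: 399×370/715 = 206.476
  30 or over, Brand Y: 399×345/715 = 192.524
Contributions (O − E)²/E:
  (142 − 163.524)²/163.524 = 2.8331
  (174 − 152.476)²/152.476 = 3.0384
  (228 − 206.476)²/206.476 = 2.2438
  (171 − 192.524)²/192.524 = 2.4064
χ² = 2.8331 + 3.0384 + 2.2438 + 2.4064 = 10.52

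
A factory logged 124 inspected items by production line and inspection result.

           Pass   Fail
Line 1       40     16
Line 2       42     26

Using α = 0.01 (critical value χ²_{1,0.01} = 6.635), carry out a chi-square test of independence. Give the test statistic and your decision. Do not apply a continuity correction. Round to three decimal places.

1.280; fail to reject H₀

Row totals: 56, 68. Column totals: 82, 42. Grand total N = 124.
Expected counts (row total × column total / N):
  Line 1, Pass: 56×82/124 = 37.0323
  Line 1, Fail: 56×42/124 = 18.9677
  Line 2, Pass: 68×82/124 = 44.9677
  Line 2, Fail: 68×42/124 = 23.0323
Contributions (O − E)²/E:
  (40 − 37.0323)²/37.0323 = 0.2378
  (16 − 18.9677)²/18.9677 = 0.4643
  (42 − 44.9677)²/44.9677 = 0.1959
  (26 − 23.0323)²/23.0323 = 0.3824
χ² = 0.2378 + 0.4643 + 0.1959 + 0.3824 = 1.280
df = (2−1)(2−1) = 1. Since 1.280 < 6.635, fail to reject the null hypothesis of independence at α = 0.01.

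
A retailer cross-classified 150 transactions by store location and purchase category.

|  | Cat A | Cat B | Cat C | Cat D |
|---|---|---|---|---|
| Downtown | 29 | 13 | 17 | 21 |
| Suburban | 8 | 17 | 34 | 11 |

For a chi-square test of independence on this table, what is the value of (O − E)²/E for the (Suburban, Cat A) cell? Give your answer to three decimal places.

4.973

Row total (Suburban) = 70; column total (Cat A) = 37; N = 150.
Expected count E = 70 × 37 / 150 = 17.26667.
Contribution = (O − E)²/E = (8 − 17.26667)² / 17.26667 = 4.973.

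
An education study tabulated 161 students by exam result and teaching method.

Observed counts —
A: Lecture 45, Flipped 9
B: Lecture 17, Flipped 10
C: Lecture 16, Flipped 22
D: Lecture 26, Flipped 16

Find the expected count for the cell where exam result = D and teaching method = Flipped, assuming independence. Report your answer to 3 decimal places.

Row total (D) = 42; column total (Flipped) = 57; grand total N = 161.
Expected count = (row total × column total) / N = 42 × 57 / 161 = 14.870.

14.870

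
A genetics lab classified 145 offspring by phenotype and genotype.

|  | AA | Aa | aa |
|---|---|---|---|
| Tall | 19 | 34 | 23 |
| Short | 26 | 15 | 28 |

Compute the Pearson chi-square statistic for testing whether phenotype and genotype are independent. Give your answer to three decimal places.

8.629

Row totals: 76, 69. Column totals: 45, 49, 51. Grand total N = 145.
Expected counts (row total × column total / N):
  Tall, AA: 76×45/145 = 23.5862
  Tall, Aa: 76×49/145 = 25.6828
  Tall, aa: 76×51/145 = 26.7310
  Short, AA: 69×45/145 = 21.4138
  Short, Aa: 69×49/145 = 23.3172
  Short, aa: 69×51/145 = 24.2690
Contributions (O − E)²/E:
  (19 − 23.5862)²/23.5862 = 0.8918
  (34 − 25.6828)²/25.6828 = 2.6935
  (23 − 26.7310)²/26.7310 = 0.5208
  (26 − 21.4138)²/21.4138 = 0.9822
  (15 − 23.3172)²/23.3172 = 2.9667
  (28 − 24.2690)²/24.2690 = 0.5736
χ² = 0.8918 + 2.6935 + 0.5208 + 0.9822 + 2.9667 + 0.5736 = 8.629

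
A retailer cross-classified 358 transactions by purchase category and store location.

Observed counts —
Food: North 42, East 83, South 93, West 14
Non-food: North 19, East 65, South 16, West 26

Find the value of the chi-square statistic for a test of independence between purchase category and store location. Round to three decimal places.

41.071

Row totals: 232, 126. Column totals: 61, 148, 109, 40. Grand total N = 358.
Expected counts (row total × column total / N):
  Food, North: 232×61/358 = 39.5307
  Food, East: 232×148/358 = 95.9106
  Food, South: 232×109/358 = 70.6369
  Food, West: 232×40/358 = 25.9218
  Non-food, North: 126×61/358 = 21.4693
  Non-food, East: 126×148/358 = 52.0894
  Non-food, South: 126×109/358 = 38.3631
  Non-food, West: 126×40/358 = 14.0782
Contributions (O − E)²/E:
  (42 − 39.5307)²/39.5307 = 0.1542
  (83 − 95.9106)²/95.9106 = 1.7379
  (93 − 70.6369)²/70.6369 = 7.0800
  (14 − 25.9218)²/25.9218 = 5.4830
  (19 − 21.4693)²/21.4693 = 0.2840
  (65 − 52.0894)²/52.0894 = 3.2000
  (16 − 38.3631)²/38.3631 = 13.0362
  (26 − 14.0782)²/14.0782 = 10.0957
χ² = 0.1542 + 1.7379 + 7.0800 + 5.4830 + 0.2840 + 3.2000 + 13.0362 + 10.0957 = 41.071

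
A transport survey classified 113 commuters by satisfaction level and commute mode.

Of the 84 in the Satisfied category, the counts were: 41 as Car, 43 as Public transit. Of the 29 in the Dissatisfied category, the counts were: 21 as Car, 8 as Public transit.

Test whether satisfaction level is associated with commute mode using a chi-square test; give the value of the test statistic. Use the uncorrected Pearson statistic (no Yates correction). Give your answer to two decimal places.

4.85

Row totals: 84, 29. Column totals: 62, 51. Grand total N = 113.
Expected counts (row total × column total / N):
  Satisfied, Car: 84×62/113 = 46.088
  Satisfied, Public transit: 84×51/113 = 37.912
  Dissatisfied, Car: 29×62/113 = 15.912
  Dissatisfied, Public transit: 29×51/113 = 13.088
Contributions (O − E)²/E:
  (41 − 46.088)²/46.088 = 0.5617
  (43 − 37.912)²/37.912 = 0.6828
  (21 − 15.912)²/15.912 = 1.6269
  (8 − 13.088)²/13.088 = 1.9780
χ² = 0.5617 + 0.6828 + 1.6269 + 1.9780 = 4.85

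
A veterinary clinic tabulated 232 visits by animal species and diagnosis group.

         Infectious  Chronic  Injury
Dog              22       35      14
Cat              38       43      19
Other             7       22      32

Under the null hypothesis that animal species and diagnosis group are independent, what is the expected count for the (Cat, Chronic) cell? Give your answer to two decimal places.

Row total (Cat) = 100; column total (Chronic) = 100; grand total N = 232.
Expected count = (row total × column total) / N = 100 × 100 / 232 = 43.10.

43.10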